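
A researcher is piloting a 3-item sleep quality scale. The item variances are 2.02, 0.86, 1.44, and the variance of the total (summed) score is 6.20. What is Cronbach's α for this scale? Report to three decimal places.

α = 0.455

Σσᵢ² = 2.02 + 0.86 + 1.44 = 4.32
α = (k/(k−1))·(1 − Σσᵢ²/σ²_T) = (3/2)·(1 − 4.32/6.20) = 0.455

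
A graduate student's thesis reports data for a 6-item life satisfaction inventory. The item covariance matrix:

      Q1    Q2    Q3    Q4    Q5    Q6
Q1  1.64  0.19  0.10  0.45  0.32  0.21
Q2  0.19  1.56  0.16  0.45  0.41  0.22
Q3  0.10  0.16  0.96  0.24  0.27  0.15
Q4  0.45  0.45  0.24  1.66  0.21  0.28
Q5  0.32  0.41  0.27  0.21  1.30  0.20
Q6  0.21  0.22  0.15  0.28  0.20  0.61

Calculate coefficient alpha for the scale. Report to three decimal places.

coefficient alpha = 0.600

Σσ²ᵢ = 1.64 + 1.56 + 0.96 + 1.66 + 1.30 + 0.61 = 7.73
Sum of the distinct covariances = 3.86
σ²_T = 7.73 + 2 × 3.86 = 15.45
α = (k/(k−1))·(1 − Σσ²ᵢ/σ²_T) = (6/5)·(1 − 7.73/15.45) = 0.600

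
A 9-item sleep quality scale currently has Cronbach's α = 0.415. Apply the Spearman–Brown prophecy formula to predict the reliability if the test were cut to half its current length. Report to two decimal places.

Length factor m = 1/2
α' = m·α / (1 − (1−m)·α)
   = 1/2 × 0.415 / (1 − (1 − 1/2) × 0.415)
   = 0.2075 / 0.7925 = 0.26

predicted reliability = 0.26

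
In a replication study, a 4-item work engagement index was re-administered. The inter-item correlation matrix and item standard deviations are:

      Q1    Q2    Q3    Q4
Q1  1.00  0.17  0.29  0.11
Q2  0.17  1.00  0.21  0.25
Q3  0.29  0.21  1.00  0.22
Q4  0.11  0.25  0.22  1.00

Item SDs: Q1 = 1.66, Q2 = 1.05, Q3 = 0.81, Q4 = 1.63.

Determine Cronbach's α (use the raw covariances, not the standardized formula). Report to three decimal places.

α = 0.459

Σσ²ᵢ = 1.66² + 1.05² + 0.81² + 1.63² = 7.1711
Covariances σ_ij = r_ij · s_i · s_j:
  σ(Q1,Q2) = 0.17 × 1.66 × 1.05 = 0.2963
  σ(Q1,Q3) = 0.29 × 1.66 × 0.81 = 0.3899
  σ(Q1,Q4) = 0.11 × 1.66 × 1.63 = 0.2976
  σ(Q2,Q3) = 0.21 × 1.05 × 0.81 = 0.1786
  σ(Q2,Q4) = 0.25 × 1.05 × 1.63 = 0.4279
  σ(Q3,Q4) = 0.22 × 0.81 × 1.63 = 0.2905
σ²_T = Σσ²ᵢ + 2·Σσ_ij = 7.1711 + 2 × 1.8808 = 10.9327
α = (4/3)·(1 − 7.1711/10.9327) = 0.459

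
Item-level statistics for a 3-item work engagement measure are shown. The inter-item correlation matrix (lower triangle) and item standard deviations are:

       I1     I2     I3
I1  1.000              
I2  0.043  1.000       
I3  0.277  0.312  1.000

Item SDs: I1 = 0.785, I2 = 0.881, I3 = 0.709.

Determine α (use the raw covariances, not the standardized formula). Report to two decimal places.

Σσ²ᵢ = 0.785² + 0.881² + 0.709² = 1.8951
Covariances σ_ij = r_ij · s_i · s_j:
  σ(I1,I2) = 0.043 × 0.785 × 0.881 = 0.0297
  σ(I1,I3) = 0.277 × 0.785 × 0.709 = 0.1542
  σ(I2,I3) = 0.312 × 0.881 × 0.709 = 0.1949
σ²_T = Σσ²ᵢ + 2·Σσ_ij = 1.8951 + 2 × 0.3788 = 2.6527
α = (3/2)·(1 − 1.8951/2.6527) = 0.43

α = 0.43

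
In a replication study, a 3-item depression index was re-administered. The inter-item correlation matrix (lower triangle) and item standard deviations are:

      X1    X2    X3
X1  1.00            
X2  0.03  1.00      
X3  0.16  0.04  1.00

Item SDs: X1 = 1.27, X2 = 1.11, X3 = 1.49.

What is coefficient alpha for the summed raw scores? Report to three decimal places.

α = 0.210

Σσ²ᵢ = 1.27² + 1.11² + 1.49² = 5.0651
Covariances σ_ij = r_ij · s_i · s_j:
  σ(X1,X2) = 0.03 × 1.27 × 1.11 = 0.0423
  σ(X1,X3) = 0.16 × 1.27 × 1.49 = 0.3028
  σ(X2,X3) = 0.04 × 1.11 × 1.49 = 0.0662
σ²_T = Σσ²ᵢ + 2·Σσ_ij = 5.0651 + 2 × 0.4113 = 5.8877
α = (3/2)·(1 − 5.0651/5.8877) = 0.210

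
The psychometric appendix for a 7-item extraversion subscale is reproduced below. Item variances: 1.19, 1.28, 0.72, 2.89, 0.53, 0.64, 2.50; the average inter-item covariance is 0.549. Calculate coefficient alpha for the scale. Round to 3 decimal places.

sum of item variances = 1.19 + 1.28 + 0.72 + 2.89 + 0.53 + 0.64 + 2.50 = 9.75
Sum of the 21 distinct covariances = 21 × 0.549 = 11.529
σ²_total = sum of item variances + 2·Σcov = 9.75 + 2 × 11.529 = 32.808
α = (7/6)·(1 − 9.75/32.808) = 0.820

α = 0.820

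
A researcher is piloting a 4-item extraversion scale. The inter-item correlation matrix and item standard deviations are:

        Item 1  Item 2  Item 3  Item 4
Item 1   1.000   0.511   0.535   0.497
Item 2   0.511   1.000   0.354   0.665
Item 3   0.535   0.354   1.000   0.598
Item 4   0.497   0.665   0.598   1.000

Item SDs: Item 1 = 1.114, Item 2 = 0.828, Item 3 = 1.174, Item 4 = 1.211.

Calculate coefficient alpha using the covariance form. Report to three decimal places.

coefficient alpha = 0.811

Σσ²ᵢ = 1.114² + 0.828² + 1.174² + 1.211² = 4.7714
Covariances σ_ij = r_ij · s_i · s_j:
  σ(Item 1,Item 2) = 0.511 × 1.114 × 0.828 = 0.4713
  σ(Item 1,Item 3) = 0.535 × 1.114 × 1.174 = 0.6997
  σ(Item 1,Item 4) = 0.497 × 1.114 × 1.211 = 0.6705
  σ(Item 2,Item 3) = 0.354 × 0.828 × 1.174 = 0.3441
  σ(Item 2,Item 4) = 0.665 × 0.828 × 1.211 = 0.6668
  σ(Item 3,Item 4) = 0.598 × 1.174 × 1.211 = 0.8502
σ²_T = Σσ²ᵢ + 2·Σσ_ij = 4.7714 + 2 × 3.7026 = 12.1766
α = (4/3)·(1 − 4.7714/12.1766) = 0.811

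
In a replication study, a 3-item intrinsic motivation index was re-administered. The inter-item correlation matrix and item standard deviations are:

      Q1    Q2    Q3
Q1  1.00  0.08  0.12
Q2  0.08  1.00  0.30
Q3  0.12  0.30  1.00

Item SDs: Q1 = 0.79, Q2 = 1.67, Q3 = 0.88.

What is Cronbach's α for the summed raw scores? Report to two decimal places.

Σσ²ᵢ = 0.79² + 1.67² + 0.88² = 4.1874
Covariances σ_ij = r_ij · s_i · s_j:
  σ(Q1,Q2) = 0.08 × 0.79 × 1.67 = 0.1055
  σ(Q1,Q3) = 0.12 × 0.79 × 0.88 = 0.0834
  σ(Q2,Q3) = 0.30 × 1.67 × 0.88 = 0.4409
σ²_T = Σσ²ᵢ + 2·Σσ_ij = 4.1874 + 2 × 0.6298 = 5.4470
α = (3/2)·(1 − 4.1874/5.4470) = 0.35

Cronbach's α = 0.35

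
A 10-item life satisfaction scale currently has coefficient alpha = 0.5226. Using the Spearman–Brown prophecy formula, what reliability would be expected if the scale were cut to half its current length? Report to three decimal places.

predicted reliability = 0.354

Length factor m = 1/2
α' = m·α / (1 − (1−m)·α)
   = 1/2 × 0.5226 / (1 − (1 − 1/2) × 0.5226)
   = 0.2613 / 0.7387 = 0.354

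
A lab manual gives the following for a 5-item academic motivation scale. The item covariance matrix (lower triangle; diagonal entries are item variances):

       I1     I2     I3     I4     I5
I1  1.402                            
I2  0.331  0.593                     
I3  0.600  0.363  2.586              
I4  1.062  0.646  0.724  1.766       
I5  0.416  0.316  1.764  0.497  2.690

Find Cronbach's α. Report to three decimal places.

α = 0.747

Σσ²ᵢ = 1.402 + 0.593 + 2.586 + 1.766 + 2.690 = 9.037
Sum of the distinct covariances = 6.719
σ²_T = 9.037 + 2 × 6.719 = 22.475
α = (k/(k−1))·(1 − Σσ²ᵢ/σ²_T) = (5/4)·(1 − 9.037/22.475) = 0.747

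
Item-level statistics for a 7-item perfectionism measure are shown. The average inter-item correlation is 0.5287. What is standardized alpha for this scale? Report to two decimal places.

standardized alpha = 0.89

Standardized α = k·r̄ / (1 + (k−1)·r̄) = 7 × 0.5287 / (1 + 6 × 0.5287)
  = 3.7009 / 4.1722 = 0.89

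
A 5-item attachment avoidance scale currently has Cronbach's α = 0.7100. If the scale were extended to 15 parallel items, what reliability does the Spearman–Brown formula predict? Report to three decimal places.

predicted reliability = 0.880

Length factor m = 15/5 = 3.0000
α' = m·α / (1 + (m−1)·α)
   = 15/5 × 0.7100 / (1 + (15/5 − 1) × 0.7100)
   = 2.1300 / 2.4200 = 0.880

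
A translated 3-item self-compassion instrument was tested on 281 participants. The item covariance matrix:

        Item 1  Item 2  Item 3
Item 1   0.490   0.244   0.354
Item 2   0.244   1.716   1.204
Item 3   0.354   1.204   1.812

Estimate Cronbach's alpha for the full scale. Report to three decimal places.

α = 0.709

Σσᵢ² = 0.490 + 1.716 + 1.812 = 4.018
Sum of the distinct covariances = 1.802
σ²_total = 4.018 + 2 × 1.802 = 7.622
α = (k/(k−1))·(1 − Σσᵢ²/σ²_total) = (3/2)·(1 − 4.018/7.622) = 0.709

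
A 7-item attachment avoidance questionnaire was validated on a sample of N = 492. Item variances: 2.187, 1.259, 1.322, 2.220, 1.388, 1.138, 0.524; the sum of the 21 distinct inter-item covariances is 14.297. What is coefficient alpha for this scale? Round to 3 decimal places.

sum of item variances = 2.187 + 1.259 + 1.322 + 2.220 + 1.388 + 1.138 + 0.524 = 10.038
Sum of distinct covariances = 14.297
Var(T) = sum of item variances + 2·Σcov = 10.038 + 2 × 14.297 = 38.632
α = (7/6)·(1 − 10.038/38.632) = 0.864

α = 0.864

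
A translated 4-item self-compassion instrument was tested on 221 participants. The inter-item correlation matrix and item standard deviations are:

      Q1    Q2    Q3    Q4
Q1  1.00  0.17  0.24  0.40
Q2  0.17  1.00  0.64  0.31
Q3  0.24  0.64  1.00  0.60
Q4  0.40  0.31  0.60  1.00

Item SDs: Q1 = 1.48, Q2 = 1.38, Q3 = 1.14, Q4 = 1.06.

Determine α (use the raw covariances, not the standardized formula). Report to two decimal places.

Σσ²ᵢ = 1.48² + 1.38² + 1.14² + 1.06² = 6.5180
Covariances σ_ij = r_ij · s_i · s_j:
  σ(Q1,Q2) = 0.17 × 1.48 × 1.38 = 0.3472
  σ(Q1,Q3) = 0.24 × 1.48 × 1.14 = 0.4049
  σ(Q1,Q4) = 0.40 × 1.48 × 1.06 = 0.6275
  σ(Q2,Q3) = 0.64 × 1.38 × 1.14 = 1.0068
  σ(Q2,Q4) = 0.31 × 1.38 × 1.06 = 0.4535
  σ(Q3,Q4) = 0.60 × 1.14 × 1.06 = 0.7250
σ²_T = Σσ²ᵢ + 2·Σσ_ij = 6.5180 + 2 × 3.5649 = 13.6478
α = (4/3)·(1 − 6.5180/13.6478) = 0.70

α = 0.70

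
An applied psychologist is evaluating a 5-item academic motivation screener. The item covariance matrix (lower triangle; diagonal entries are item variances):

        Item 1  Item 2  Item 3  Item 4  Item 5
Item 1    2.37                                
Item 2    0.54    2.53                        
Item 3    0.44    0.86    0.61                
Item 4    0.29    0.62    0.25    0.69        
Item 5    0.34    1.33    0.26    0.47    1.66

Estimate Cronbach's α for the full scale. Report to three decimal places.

ΣVar(i) = 2.37 + 2.53 + 0.61 + 0.69 + 1.66 = 7.86
Σ_{i<j} σ_ij = 5.40
total variance = 7.86 + 2 × 5.40 = 18.66
α = (k/(k−1))·(1 − ΣVar(i)/total variance) = (5/4)·(1 − 7.86/18.66) = 0.723

Cronbach's α = 0.723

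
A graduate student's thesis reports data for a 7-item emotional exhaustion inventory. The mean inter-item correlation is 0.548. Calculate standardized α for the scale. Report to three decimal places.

Standardized α = k·r̄ / (1 + (k−1)·r̄) = 7 × 0.548 / (1 + 6 × 0.548)
  = 3.8360 / 4.2880 = 0.895

standardized α = 0.895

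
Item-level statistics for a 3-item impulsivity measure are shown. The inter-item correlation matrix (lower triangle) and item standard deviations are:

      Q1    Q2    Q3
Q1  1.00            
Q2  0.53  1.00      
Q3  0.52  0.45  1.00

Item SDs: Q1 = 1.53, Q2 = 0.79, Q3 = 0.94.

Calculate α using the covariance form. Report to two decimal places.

α = 0.71

Σσ²ᵢ = 1.53² + 0.79² + 0.94² = 3.8486
Covariances σ_ij = r_ij · s_i · s_j:
  σ(Q1,Q2) = 0.53 × 1.53 × 0.79 = 0.6406
  σ(Q1,Q3) = 0.52 × 1.53 × 0.94 = 0.7479
  σ(Q2,Q3) = 0.45 × 0.79 × 0.94 = 0.3342
σ²_T = Σσ²ᵢ + 2·Σσ_ij = 3.8486 + 2 × 1.7227 = 7.2940
α = (3/2)·(1 − 3.8486/7.2940) = 0.71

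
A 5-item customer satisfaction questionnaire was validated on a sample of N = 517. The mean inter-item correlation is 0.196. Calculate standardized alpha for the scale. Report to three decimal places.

Standardized α = k·r̄ / (1 + (k−1)·r̄) = 5 × 0.196 / (1 + 4 × 0.196)
  = 0.9800 / 1.7840 = 0.549

α = 0.549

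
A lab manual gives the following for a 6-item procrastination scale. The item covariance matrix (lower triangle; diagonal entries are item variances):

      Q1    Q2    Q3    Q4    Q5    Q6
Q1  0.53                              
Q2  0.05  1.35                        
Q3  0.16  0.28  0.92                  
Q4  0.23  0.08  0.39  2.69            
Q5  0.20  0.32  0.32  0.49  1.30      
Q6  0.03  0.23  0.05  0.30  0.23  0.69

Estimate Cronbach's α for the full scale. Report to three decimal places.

Σσ²ᵢ = 0.53 + 1.35 + 0.92 + 2.69 + 1.30 + 0.69 = 7.48
Sum of off-diagonal covariances = 3.36
total variance = 7.48 + 2 × 3.36 = 14.20
α = (k/(k−1))·(1 − Σσ²ᵢ/total variance) = (6/5)·(1 − 7.48/14.20) = 0.568

α = 0.568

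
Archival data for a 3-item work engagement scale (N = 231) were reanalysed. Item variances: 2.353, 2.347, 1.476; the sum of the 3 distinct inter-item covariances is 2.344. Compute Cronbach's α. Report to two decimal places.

Σσ²ᵢ = 2.353 + 2.347 + 1.476 = 6.176
Sum of distinct covariances = 2.344
σ²_total = Σσ²ᵢ + 2·Σcov = 6.176 + 2 × 2.344 = 10.864
α = (3/2)·(1 − 6.176/10.864) = 0.65

α = 0.65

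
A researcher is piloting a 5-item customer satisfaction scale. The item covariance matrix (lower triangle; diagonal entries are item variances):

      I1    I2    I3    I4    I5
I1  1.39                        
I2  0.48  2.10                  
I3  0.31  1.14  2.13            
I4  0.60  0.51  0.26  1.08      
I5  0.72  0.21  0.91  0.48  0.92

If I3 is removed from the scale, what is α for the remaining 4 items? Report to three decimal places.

Remaining items: I1, I2, I4, I5 (k = 4).
sum of item variances = 1.39 + 2.10 + 1.08 + 0.92 = 5.49
Var(T) = 5.49 + 2 × 3.00 = 11.49
α (item deleted) = (4/3)·(1 − 5.49/11.49) = 0.696

α = 0.696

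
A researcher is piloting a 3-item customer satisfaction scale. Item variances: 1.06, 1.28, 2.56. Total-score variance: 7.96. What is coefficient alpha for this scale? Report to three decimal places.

Σσ²ᵢ = 1.06 + 1.28 + 2.56 = 4.90
α = (k/(k−1))·(1 − Σσ²ᵢ/σ²_T) = (3/2)·(1 − 4.90/7.96) = 0.577

coefficient alpha = 0.577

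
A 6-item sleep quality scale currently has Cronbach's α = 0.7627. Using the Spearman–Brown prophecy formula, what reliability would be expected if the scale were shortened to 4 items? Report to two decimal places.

Length factor m = 4/6 = 0.6667
α' = m·α / (1 − (1−m)·α)
   = 4/6 × 0.7627 / (1 − (1 − 4/6) × 0.7627)
   = 0.5085 / 0.7458 = 0.68

predicted reliability = 0.68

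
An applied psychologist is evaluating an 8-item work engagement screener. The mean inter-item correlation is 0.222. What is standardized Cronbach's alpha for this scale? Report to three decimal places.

Standardized α = k·r̄ / (1 + (k−1)·r̄) = 8 × 0.222 / (1 + 7 × 0.222)
  = 1.7760 / 2.5540 = 0.695

α = 0.695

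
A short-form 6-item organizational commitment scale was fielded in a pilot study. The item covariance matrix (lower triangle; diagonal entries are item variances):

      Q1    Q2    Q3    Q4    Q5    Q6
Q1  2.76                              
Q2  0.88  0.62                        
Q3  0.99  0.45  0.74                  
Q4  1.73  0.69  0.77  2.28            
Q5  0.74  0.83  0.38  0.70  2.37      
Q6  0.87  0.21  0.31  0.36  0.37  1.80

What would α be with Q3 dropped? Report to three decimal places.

α = 0.750

Remaining items: Q1, Q2, Q4, Q5, Q6 (k = 5).
Σσ²ᵢ = 2.76 + 0.62 + 2.28 + 2.37 + 1.80 = 9.83
σ²_T = 9.83 + 2 × 7.38 = 24.59
α (item deleted) = (5/4)·(1 − 9.83/24.59) = 0.750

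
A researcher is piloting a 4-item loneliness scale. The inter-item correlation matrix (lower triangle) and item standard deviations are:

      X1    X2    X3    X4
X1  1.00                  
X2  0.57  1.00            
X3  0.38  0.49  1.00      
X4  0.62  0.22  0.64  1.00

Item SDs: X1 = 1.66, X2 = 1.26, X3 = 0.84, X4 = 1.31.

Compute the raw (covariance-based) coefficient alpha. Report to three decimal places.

Σσ²ᵢ = 1.66² + 1.26² + 0.84² + 1.31² = 6.7649
Covariances σ_ij = r_ij · s_i · s_j:
  σ(X1,X2) = 0.57 × 1.66 × 1.26 = 1.1922
  σ(X1,X3) = 0.38 × 1.66 × 0.84 = 0.5299
  σ(X1,X4) = 0.62 × 1.66 × 1.31 = 1.3483
  σ(X2,X3) = 0.49 × 1.26 × 0.84 = 0.5186
  σ(X2,X4) = 0.22 × 1.26 × 1.31 = 0.3631
  σ(X3,X4) = 0.64 × 0.84 × 1.31 = 0.7043
σ²_T = Σσ²ᵢ + 2·Σσ_ij = 6.7649 + 2 × 4.6564 = 16.0777
α = (4/3)·(1 − 6.7649/16.0777) = 0.772

coefficient alpha = 0.772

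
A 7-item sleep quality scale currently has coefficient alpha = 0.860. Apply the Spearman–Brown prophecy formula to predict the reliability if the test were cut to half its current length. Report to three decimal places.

Length factor m = 1/2
α' = m·α / (1 − (1−m)·α)
   = 1/2 × 0.860 / (1 − (1 − 1/2) × 0.860)
   = 0.4300 / 0.5700 = 0.754

predicted reliability = 0.754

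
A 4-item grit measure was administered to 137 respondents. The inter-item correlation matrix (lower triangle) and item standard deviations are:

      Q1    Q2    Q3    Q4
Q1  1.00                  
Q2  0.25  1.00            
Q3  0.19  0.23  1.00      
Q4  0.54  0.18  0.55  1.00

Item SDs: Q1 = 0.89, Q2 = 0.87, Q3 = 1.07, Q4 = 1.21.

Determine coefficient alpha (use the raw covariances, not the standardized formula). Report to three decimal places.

Σσ²ᵢ = 0.89² + 0.87² + 1.07² + 1.21² = 4.1580
Covariances σ_ij = r_ij · s_i · s_j:
  σ(Q1,Q2) = 0.25 × 0.89 × 0.87 = 0.1936
  σ(Q1,Q3) = 0.19 × 0.89 × 1.07 = 0.1809
  σ(Q1,Q4) = 0.54 × 0.89 × 1.21 = 0.5815
  σ(Q2,Q3) = 0.23 × 0.87 × 1.07 = 0.2141
  σ(Q2,Q4) = 0.18 × 0.87 × 1.21 = 0.1895
  σ(Q3,Q4) = 0.55 × 1.07 × 1.21 = 0.7121
σ²_T = Σσ²ᵢ + 2·Σσ_ij = 4.1580 + 2 × 2.0717 = 8.3014
α = (4/3)·(1 − 4.1580/8.3014) = 0.665

coefficient alpha = 0.665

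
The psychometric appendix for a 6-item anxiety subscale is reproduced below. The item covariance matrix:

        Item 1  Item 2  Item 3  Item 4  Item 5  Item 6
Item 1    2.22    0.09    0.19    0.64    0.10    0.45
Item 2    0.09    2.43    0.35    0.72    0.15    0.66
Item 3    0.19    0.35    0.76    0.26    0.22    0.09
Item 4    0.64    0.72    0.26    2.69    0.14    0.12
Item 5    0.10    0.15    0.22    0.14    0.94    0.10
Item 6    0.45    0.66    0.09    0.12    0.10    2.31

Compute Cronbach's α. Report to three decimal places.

Σσ²ᵢ = 2.22 + 2.43 + 0.76 + 2.69 + 0.94 + 2.31 = 11.35
Σ_{i<j} σ_ij = 4.28
Var(T) = 11.35 + 2 × 4.28 = 19.91
α = (k/(k−1))·(1 − Σσ²ᵢ/Var(T)) = (6/5)·(1 − 11.35/19.91) = 0.516

α = 0.516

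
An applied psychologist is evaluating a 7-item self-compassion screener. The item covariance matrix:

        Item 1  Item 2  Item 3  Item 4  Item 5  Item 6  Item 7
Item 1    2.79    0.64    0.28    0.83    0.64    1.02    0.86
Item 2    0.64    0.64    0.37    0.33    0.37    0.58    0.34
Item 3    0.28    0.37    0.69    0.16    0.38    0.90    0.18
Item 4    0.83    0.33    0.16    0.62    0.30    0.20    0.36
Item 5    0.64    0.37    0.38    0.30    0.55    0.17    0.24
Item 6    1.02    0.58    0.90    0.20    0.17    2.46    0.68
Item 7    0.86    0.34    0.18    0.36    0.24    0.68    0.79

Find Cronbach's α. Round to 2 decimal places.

α = 0.81

ΣVar(i) = 2.79 + 0.64 + 0.69 + 0.62 + 0.55 + 2.46 + 0.79 = 8.54
Sum of off-diagonal covariances = 9.83
total variance = 8.54 + 2 × 9.83 = 28.20
α = (k/(k−1))·(1 − ΣVar(i)/total variance) = (7/6)·(1 − 8.54/28.20) = 0.81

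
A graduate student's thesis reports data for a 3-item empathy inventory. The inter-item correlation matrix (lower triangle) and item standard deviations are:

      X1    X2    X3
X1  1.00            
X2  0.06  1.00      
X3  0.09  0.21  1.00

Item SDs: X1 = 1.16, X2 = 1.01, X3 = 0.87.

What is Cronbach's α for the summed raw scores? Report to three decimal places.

α = 0.272

Σσ²ᵢ = 1.16² + 1.01² + 0.87² = 3.1226
Covariances σ_ij = r_ij · s_i · s_j:
  σ(X1,X2) = 0.06 × 1.16 × 1.01 = 0.0703
  σ(X1,X3) = 0.09 × 1.16 × 0.87 = 0.0908
  σ(X2,X3) = 0.21 × 1.01 × 0.87 = 0.1845
σ²_T = Σσ²ᵢ + 2·Σσ_ij = 3.1226 + 2 × 0.3456 = 3.8138
α = (3/2)·(1 − 3.1226/3.8138) = 0.272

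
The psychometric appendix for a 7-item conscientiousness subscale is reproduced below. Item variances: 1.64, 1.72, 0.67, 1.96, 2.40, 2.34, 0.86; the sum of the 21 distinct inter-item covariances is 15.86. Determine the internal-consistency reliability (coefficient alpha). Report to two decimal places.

coefficient alpha = 0.85

Σσ²ᵢ = 1.64 + 1.72 + 0.67 + 1.96 + 2.40 + 2.34 + 0.86 = 11.59
Sum of distinct covariances = 15.86
total variance = Σσ²ᵢ + 2·Σcov = 11.59 + 2 × 15.86 = 43.31
α = (7/6)·(1 − 11.59/43.31) = 0.85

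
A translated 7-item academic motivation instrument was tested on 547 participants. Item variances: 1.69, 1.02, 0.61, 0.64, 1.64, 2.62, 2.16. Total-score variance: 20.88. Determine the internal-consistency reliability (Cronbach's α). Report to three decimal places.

ΣVar(i) = 1.69 + 1.02 + 0.61 + 0.64 + 1.64 + 2.62 + 2.16 = 10.38
α = (k/(k−1))·(1 − ΣVar(i)/total variance) = (7/6)·(1 − 10.38/20.88) = 0.587

α = 0.587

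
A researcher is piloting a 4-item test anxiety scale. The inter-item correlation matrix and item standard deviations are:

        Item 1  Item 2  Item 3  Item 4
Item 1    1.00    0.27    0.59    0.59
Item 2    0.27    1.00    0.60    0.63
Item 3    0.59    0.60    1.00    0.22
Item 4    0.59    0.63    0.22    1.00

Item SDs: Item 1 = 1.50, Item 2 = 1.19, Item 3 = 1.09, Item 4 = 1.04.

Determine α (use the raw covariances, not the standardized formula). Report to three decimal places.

Σσ²ᵢ = 1.50² + 1.19² + 1.09² + 1.04² = 5.9358
Covariances σ_ij = r_ij · s_i · s_j:
  σ(Item 1,Item 2) = 0.27 × 1.50 × 1.19 = 0.4819
  σ(Item 1,Item 3) = 0.59 × 1.50 × 1.09 = 0.9647
  σ(Item 1,Item 4) = 0.59 × 1.50 × 1.04 = 0.9204
  σ(Item 2,Item 3) = 0.60 × 1.19 × 1.09 = 0.7783
  σ(Item 2,Item 4) = 0.63 × 1.19 × 1.04 = 0.7797
  σ(Item 3,Item 4) = 0.22 × 1.09 × 1.04 = 0.2494
σ²_T = Σσ²ᵢ + 2·Σσ_ij = 5.9358 + 2 × 4.1744 = 14.2846
α = (4/3)·(1 − 5.9358/14.2846) = 0.779

α = 0.779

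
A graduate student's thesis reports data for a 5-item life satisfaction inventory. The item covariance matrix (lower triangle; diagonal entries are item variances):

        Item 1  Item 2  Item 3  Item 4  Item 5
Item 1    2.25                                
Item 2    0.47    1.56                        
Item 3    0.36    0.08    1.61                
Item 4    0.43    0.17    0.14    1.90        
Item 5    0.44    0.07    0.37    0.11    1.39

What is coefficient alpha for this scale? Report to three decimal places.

Σσ²ᵢ = 2.25 + 1.56 + 1.61 + 1.90 + 1.39 = 8.71
Sum of the distinct covariances = 2.64
σ²_total = 8.71 + 2 × 2.64 = 13.99
α = (k/(k−1))·(1 − Σσ²ᵢ/σ²_total) = (5/4)·(1 − 8.71/13.99) = 0.472

coefficient alpha = 0.472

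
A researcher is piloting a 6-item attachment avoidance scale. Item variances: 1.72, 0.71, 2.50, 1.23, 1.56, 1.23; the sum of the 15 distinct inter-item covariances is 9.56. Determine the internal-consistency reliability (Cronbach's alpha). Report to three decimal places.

sum of item variances = 1.72 + 0.71 + 2.50 + 1.23 + 1.56 + 1.23 = 8.95
Sum of distinct covariances = 9.56
σ²_T = sum of item variances + 2·Σcov = 8.95 + 2 × 9.56 = 28.07
α = (6/5)·(1 − 8.95/28.07) = 0.817

Cronbach's alpha = 0.817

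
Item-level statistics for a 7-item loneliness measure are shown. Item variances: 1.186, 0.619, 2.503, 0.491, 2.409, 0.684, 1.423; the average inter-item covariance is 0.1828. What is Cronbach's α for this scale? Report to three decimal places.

ΣVar(i) = 1.186 + 0.619 + 2.503 + 0.491 + 2.409 + 0.684 + 1.423 = 9.315
Sum of the 21 distinct covariances = 21 × 0.1828 = 3.8388
total variance = ΣVar(i) + 2·Σcov = 9.315 + 2 × 3.8388 = 16.9926
α = (7/6)·(1 − 9.315/16.9926) = 0.527

α = 0.527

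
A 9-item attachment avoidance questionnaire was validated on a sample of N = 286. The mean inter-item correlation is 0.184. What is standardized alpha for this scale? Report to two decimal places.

standardized alpha = 0.67

Standardized α = k·r̄ / (1 + (k−1)·r̄) = 9 × 0.184 / (1 + 8 × 0.184)
  = 1.6560 / 2.4720 = 0.67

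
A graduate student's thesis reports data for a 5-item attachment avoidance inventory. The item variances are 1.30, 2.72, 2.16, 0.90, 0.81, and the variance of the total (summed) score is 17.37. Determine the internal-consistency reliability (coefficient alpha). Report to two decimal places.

Σσᵢ² = 1.30 + 2.72 + 2.16 + 0.90 + 0.81 = 7.89
α = (k/(k−1))·(1 − Σσᵢ²/σ²_total) = (5/4)·(1 − 7.89/17.37) = 0.68

α = 0.68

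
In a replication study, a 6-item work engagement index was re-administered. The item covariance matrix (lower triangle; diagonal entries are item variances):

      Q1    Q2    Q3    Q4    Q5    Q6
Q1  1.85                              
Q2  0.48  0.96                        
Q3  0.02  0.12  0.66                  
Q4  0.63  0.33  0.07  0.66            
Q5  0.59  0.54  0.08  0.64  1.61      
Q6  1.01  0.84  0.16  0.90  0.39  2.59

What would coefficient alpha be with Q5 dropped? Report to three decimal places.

α = 0.720

Remaining items: Q1, Q2, Q3, Q4, Q6 (k = 5).
Σσᵢ² = 1.85 + 0.96 + 0.66 + 0.66 + 2.59 = 6.72
σ²_T = 6.72 + 2 × 4.56 = 15.84
α (item deleted) = (5/4)·(1 − 6.72/15.84) = 0.720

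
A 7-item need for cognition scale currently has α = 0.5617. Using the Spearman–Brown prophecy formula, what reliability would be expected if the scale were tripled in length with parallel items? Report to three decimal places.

Length factor m = 3
α' = m·α / (1 + (m−1)·α)
   = 3 × 0.5617 / (1 + (3 − 1) × 0.5617)
   = 1.6851 / 2.1234 = 0.794

predicted reliability = 0.794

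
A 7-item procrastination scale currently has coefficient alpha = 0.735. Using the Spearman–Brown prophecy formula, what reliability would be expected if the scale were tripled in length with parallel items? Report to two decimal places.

Length factor m = 3
α' = m·α / (1 + (m−1)·α)
   = 3 × 0.735 / (1 + (3 − 1) × 0.735)
   = 2.2050 / 2.4700 = 0.89

predicted reliability = 0.89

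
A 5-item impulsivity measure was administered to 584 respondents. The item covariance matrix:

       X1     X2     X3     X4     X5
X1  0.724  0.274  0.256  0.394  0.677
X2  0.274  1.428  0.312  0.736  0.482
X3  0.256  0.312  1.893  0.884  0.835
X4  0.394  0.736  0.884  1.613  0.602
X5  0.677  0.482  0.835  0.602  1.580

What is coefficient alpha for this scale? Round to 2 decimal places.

Σσᵢ² = 0.724 + 1.428 + 1.893 + 1.613 + 1.580 = 7.238
Sum of off-diagonal covariances = 5.452
σ²_T = 7.238 + 2 × 5.452 = 18.142
α = (k/(k−1))·(1 − Σσᵢ²/σ²_T) = (5/4)·(1 − 7.238/18.142) = 0.75

coefficient alpha = 0.75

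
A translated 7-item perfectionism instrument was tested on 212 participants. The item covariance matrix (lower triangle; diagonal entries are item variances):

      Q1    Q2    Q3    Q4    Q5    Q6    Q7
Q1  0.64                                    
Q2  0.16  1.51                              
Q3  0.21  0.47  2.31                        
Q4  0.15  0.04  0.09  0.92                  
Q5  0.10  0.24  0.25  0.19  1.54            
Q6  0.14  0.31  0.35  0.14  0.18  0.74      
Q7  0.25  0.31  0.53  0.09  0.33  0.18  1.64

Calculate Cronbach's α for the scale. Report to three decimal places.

Cronbach's α = 0.587

ΣVar(i) = 0.64 + 1.51 + 2.31 + 0.92 + 1.54 + 0.74 + 1.64 = 9.30
Σ_{i<j} σ_ij = 4.71
total variance = 9.30 + 2 × 4.71 = 18.72
α = (k/(k−1))·(1 − ΣVar(i)/total variance) = (7/6)·(1 − 9.30/18.72) = 0.587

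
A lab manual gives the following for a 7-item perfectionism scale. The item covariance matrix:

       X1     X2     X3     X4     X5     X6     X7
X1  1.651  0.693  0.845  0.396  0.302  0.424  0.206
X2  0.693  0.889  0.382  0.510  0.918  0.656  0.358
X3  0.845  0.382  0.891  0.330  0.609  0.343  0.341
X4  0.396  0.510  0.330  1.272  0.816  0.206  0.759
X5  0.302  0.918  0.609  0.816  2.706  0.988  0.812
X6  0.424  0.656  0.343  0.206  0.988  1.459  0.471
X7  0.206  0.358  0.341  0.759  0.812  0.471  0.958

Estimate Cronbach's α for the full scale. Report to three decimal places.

α = 0.815

ΣVar(i) = 1.651 + 0.889 + 0.891 + 1.272 + 2.706 + 1.459 + 0.958 = 9.826
Sum of the distinct covariances = 11.365
Var(T) = 9.826 + 2 × 11.365 = 32.556
α = (k/(k−1))·(1 − ΣVar(i)/Var(T)) = (7/6)·(1 − 9.826/32.556) = 0.815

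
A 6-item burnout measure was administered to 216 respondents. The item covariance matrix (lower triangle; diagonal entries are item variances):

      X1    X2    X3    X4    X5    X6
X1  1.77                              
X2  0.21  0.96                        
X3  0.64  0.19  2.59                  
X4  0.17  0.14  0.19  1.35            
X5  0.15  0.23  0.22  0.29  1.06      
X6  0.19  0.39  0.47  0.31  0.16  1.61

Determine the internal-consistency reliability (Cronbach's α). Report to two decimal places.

ΣVar(i) = 1.77 + 0.96 + 2.59 + 1.35 + 1.06 + 1.61 = 9.34
Sum of off-diagonal covariances = 3.95
total variance = 9.34 + 2 × 3.95 = 17.24
α = (k/(k−1))·(1 − ΣVar(i)/total variance) = (6/5)·(1 − 9.34/17.24) = 0.55

Cronbach's α = 0.55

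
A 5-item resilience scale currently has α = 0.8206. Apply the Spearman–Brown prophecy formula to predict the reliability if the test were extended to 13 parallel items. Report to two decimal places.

Length factor m = 13/5 = 2.6000
α' = m·α / (1 + (m−1)·α)
   = 13/5 × 0.8206 / (1 + (13/5 − 1) × 0.8206)
   = 2.1336 / 2.3130 = 0.92

predicted reliability = 0.92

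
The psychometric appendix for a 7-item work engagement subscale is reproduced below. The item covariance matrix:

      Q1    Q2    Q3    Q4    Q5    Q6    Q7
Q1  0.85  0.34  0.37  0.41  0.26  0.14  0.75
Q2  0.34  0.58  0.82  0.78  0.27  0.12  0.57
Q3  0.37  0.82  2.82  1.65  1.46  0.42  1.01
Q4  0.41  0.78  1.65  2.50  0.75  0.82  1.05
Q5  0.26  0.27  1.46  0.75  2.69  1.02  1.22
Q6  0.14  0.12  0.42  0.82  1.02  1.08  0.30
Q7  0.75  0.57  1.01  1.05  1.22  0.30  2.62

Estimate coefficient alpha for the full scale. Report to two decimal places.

α = 0.80

Σσᵢ² = 0.85 + 0.58 + 2.82 + 2.50 + 2.69 + 1.08 + 2.62 = 13.14
Sum of off-diagonal covariances = 14.53
total variance = 13.14 + 2 × 14.53 = 42.20
α = (k/(k−1))·(1 − Σσᵢ²/total variance) = (7/6)·(1 − 13.14/42.20) = 0.80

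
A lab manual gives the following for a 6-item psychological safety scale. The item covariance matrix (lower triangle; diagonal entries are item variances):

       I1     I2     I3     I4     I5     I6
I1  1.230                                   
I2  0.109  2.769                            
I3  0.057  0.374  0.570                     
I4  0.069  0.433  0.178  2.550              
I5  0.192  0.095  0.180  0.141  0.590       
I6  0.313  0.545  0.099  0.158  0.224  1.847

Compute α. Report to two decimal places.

ΣVar(i) = 1.230 + 2.769 + 0.570 + 2.550 + 0.590 + 1.847 = 9.556
Sum of off-diagonal covariances = 3.167
total variance = 9.556 + 2 × 3.167 = 15.890
α = (k/(k−1))·(1 − ΣVar(i)/total variance) = (6/5)·(1 − 9.556/15.890) = 0.48

α = 0.48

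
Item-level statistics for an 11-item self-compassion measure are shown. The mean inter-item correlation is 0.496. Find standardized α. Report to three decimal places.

Standardized α = k·r̄ / (1 + (k−1)·r̄) = 11 × 0.496 / (1 + 10 × 0.496)
  = 5.4560 / 5.9600 = 0.915

α = 0.915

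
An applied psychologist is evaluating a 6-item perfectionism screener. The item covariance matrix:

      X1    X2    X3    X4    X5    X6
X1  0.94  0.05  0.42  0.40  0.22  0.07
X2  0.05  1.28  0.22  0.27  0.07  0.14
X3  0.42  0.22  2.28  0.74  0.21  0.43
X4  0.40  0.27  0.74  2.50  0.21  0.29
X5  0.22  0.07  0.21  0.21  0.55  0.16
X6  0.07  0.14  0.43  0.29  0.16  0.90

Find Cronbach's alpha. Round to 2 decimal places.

Cronbach's alpha = 0.58

Σσᵢ² = 0.94 + 1.28 + 2.28 + 2.50 + 0.55 + 0.90 = 8.45
Sum of off-diagonal covariances = 3.90
Var(T) = 8.45 + 2 × 3.90 = 16.25
α = (k/(k−1))·(1 − Σσᵢ²/Var(T)) = (6/5)·(1 − 8.45/16.25) = 0.58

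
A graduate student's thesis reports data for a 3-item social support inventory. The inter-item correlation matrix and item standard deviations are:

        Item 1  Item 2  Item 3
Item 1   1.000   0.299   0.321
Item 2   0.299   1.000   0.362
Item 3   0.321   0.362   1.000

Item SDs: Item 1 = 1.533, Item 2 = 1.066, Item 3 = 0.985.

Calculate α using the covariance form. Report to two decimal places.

Σσ²ᵢ = 1.533² + 1.066² + 0.985² = 4.4567
Covariances σ_ij = r_ij · s_i · s_j:
  σ(Item 1,Item 2) = 0.299 × 1.533 × 1.066 = 0.4886
  σ(Item 1,Item 3) = 0.321 × 1.533 × 0.985 = 0.4847
  σ(Item 2,Item 3) = 0.362 × 1.066 × 0.985 = 0.3801
σ²_T = Σσ²ᵢ + 2·Σσ_ij = 4.4567 + 2 × 1.3534 = 7.1635
α = (3/2)·(1 − 4.4567/7.1635) = 0.57

α = 0.57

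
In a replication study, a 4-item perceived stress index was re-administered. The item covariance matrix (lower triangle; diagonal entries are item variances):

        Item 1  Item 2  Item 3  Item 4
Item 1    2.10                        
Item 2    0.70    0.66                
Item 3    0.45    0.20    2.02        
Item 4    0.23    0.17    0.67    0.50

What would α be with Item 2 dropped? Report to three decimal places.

α = 0.553

Remaining items: Item 1, Item 3, Item 4 (k = 3).
sum of item variances = 2.10 + 2.02 + 0.50 = 4.62
Var(T) = 4.62 + 2 × 1.35 = 7.32
α (item deleted) = (3/2)·(1 − 4.62/7.32) = 0.553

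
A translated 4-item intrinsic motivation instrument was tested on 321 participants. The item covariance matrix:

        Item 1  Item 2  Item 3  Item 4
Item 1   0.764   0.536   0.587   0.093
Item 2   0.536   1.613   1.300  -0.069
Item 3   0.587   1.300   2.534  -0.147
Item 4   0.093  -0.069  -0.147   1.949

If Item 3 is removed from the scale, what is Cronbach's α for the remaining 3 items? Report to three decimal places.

α = 0.308

Remaining items: Item 1, Item 2, Item 4 (k = 3).
ΣVar(i) = 0.764 + 1.613 + 1.949 = 4.326
Var(T) = 4.326 + 2 × 0.560 = 5.446
α (item deleted) = (3/2)·(1 − 4.326/5.446) = 0.308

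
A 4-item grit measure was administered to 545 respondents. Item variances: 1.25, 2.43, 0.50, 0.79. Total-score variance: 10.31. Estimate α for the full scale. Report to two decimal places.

α = 0.69

Σσᵢ² = 1.25 + 2.43 + 0.50 + 0.79 = 4.97
α = (k/(k−1))·(1 − Σσᵢ²/σ²_T) = (4/3)·(1 − 4.97/10.31) = 0.69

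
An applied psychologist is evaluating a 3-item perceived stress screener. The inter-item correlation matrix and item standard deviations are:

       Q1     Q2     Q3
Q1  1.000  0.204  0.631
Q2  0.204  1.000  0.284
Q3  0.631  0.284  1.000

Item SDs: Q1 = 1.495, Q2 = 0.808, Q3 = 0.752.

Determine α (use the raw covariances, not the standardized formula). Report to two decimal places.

α = 0.59

Σσ²ᵢ = 1.495² + 0.808² + 0.752² = 3.4534
Covariances σ_ij = r_ij · s_i · s_j:
  σ(Q1,Q2) = 0.204 × 1.495 × 0.808 = 0.2464
  σ(Q1,Q3) = 0.631 × 1.495 × 0.752 = 0.7094
  σ(Q2,Q3) = 0.284 × 0.808 × 0.752 = 0.1726
σ²_T = Σσ²ᵢ + 2·Σσ_ij = 3.4534 + 2 × 1.1284 = 5.7102
α = (3/2)·(1 − 3.4534/5.7102) = 0.59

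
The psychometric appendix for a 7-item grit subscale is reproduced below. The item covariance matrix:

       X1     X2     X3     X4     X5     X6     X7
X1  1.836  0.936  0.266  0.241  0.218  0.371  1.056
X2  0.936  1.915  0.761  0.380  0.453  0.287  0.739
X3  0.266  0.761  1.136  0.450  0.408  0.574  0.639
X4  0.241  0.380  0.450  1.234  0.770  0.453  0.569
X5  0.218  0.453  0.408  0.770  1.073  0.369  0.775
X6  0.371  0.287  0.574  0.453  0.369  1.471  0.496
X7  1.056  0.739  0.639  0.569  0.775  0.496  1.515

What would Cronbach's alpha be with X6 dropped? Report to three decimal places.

α = 0.799

Remaining items: X1, X2, X3, X4, X5, X7 (k = 6).
sum of item variances = 1.836 + 1.915 + 1.136 + 1.234 + 1.073 + 1.515 = 8.709
σ²_total = 8.709 + 2 × 8.661 = 26.031
α (item deleted) = (6/5)·(1 − 8.709/26.031) = 0.799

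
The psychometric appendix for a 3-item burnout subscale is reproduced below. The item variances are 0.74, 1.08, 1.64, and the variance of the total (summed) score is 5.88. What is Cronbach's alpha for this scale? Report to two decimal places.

Cronbach's alpha = 0.62

sum of item variances = 0.74 + 1.08 + 1.64 = 3.46
α = (k/(k−1))·(1 − sum of item variances/total variance) = (3/2)·(1 − 3.46/5.88) = 0.62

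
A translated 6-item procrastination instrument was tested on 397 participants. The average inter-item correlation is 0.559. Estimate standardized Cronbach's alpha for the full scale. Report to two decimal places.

α = 0.88

Standardized α = k·r̄ / (1 + (k−1)·r̄) = 6 × 0.559 / (1 + 5 × 0.559)
  = 3.3540 / 3.7950 = 0.88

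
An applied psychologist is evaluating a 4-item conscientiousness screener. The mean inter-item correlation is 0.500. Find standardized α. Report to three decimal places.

α = 0.800

Standardized α = k·r̄ / (1 + (k−1)·r̄) = 4 × 0.500 / (1 + 3 × 0.500)
  = 2.0000 / 2.5000 = 0.800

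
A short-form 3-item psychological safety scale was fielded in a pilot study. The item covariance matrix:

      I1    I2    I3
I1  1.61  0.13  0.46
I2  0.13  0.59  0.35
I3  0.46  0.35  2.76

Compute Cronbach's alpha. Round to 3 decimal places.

Σσ²ᵢ = 1.61 + 0.59 + 2.76 = 4.96
Sum of off-diagonal covariances = 0.94
σ²_T = 4.96 + 2 × 0.94 = 6.84
α = (k/(k−1))·(1 − Σσ²ᵢ/σ²_T) = (3/2)·(1 − 4.96/6.84) = 0.412

α = 0.412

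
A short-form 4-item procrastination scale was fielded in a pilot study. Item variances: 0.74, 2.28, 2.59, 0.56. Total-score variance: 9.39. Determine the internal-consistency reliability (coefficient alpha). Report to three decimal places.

Σσ²ᵢ = 0.74 + 2.28 + 2.59 + 0.56 = 6.17
α = (k/(k−1))·(1 − Σσ²ᵢ/σ²_total) = (4/3)·(1 − 6.17/9.39) = 0.457

α = 0.457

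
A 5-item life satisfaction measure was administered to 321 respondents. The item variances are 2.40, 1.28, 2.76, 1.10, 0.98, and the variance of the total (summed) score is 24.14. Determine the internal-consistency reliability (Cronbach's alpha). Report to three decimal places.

Cronbach's alpha = 0.809

ΣVar(i) = 2.40 + 1.28 + 2.76 + 1.10 + 0.98 = 8.52
α = (k/(k−1))·(1 − ΣVar(i)/Var(T)) = (5/4)·(1 − 8.52/24.14) = 0.809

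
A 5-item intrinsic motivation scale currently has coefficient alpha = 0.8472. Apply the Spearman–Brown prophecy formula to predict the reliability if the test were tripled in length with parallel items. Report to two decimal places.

predicted reliability = 0.94

Length factor m = 3
α' = m·α / (1 + (m−1)·α)
   = 3 × 0.8472 / (1 + (3 − 1) × 0.8472)
   = 2.5416 / 2.6944 = 0.94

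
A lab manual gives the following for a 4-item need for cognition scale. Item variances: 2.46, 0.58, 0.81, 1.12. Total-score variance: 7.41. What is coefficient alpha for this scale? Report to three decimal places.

Σσ²ᵢ = 2.46 + 0.58 + 0.81 + 1.12 = 4.97
α = (k/(k−1))·(1 − Σσ²ᵢ/Var(T)) = (4/3)·(1 − 4.97/7.41) = 0.439

coefficient alpha = 0.439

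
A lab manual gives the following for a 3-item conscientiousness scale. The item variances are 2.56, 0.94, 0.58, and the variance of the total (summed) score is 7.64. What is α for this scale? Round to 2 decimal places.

α = 0.70

Σσᵢ² = 2.56 + 0.94 + 0.58 = 4.08
α = (k/(k−1))·(1 − Σσᵢ²/total variance) = (3/2)·(1 − 4.08/7.64) = 0.70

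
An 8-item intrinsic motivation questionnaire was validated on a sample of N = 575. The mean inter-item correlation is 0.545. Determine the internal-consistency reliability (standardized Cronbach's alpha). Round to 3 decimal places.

standardized Cronbach's alpha = 0.906

Standardized α = k·r̄ / (1 + (k−1)·r̄) = 8 × 0.545 / (1 + 7 × 0.545)
  = 4.3600 / 4.8150 = 0.906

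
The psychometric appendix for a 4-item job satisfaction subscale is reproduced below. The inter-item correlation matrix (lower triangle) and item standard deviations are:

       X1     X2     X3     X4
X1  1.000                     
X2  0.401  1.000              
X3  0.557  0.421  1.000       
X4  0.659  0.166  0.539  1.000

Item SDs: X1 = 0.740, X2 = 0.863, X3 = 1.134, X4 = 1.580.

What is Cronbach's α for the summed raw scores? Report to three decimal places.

Σσ²ᵢ = 0.740² + 0.863² + 1.134² + 1.580² = 5.0747
Covariances σ_ij = r_ij · s_i · s_j:
  σ(X1,X2) = 0.401 × 0.740 × 0.863 = 0.2561
  σ(X1,X3) = 0.557 × 0.740 × 1.134 = 0.4674
  σ(X1,X4) = 0.659 × 0.740 × 1.580 = 0.7705
  σ(X2,X3) = 0.421 × 0.863 × 1.134 = 0.4120
  σ(X2,X4) = 0.166 × 0.863 × 1.580 = 0.2263
  σ(X3,X4) = 0.539 × 1.134 × 1.580 = 0.9657
σ²_T = Σσ²ᵢ + 2·Σσ_ij = 5.0747 + 2 × 3.0980 = 11.2707
α = (4/3)·(1 − 5.0747/11.2707) = 0.733

α = 0.733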